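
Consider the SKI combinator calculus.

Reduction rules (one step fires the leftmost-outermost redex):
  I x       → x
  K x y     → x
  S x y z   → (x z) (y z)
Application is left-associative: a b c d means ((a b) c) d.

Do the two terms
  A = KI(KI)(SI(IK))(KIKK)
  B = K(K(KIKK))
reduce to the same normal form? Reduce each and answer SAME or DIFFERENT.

Answer: SAME — A ⇓ K(KK), B ⇓ K(KK)

Reduction:
Term A:
  start: KI(KI)(SI(IK))(KIKK)
  [1] I(SI(IK))(KIKK)
  [2] SI(IK)(KIKK)
  [3] I(KIKK)(IK(KIKK))
  [4] KIKK(IK(KIKK))
  [5] IK(IK(KIKK))
  [6] K(IK(KIKK))
  [7] K(K(KIKK))
  [8] K(K(IK))
  [9] K(KK)

Term B:
  start: K(K(KIKK))
  [1] K(K(IK))
  [2] K(KK)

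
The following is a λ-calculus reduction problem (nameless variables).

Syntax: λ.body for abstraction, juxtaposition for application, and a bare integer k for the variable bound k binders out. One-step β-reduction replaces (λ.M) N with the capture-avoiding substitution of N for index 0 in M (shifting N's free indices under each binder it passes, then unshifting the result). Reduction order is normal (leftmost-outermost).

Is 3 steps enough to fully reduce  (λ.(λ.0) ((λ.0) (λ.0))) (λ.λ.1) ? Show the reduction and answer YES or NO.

  start: (λ.(λ.0) ((λ.0) (λ.0))) (λ.λ.1)
  [1] (λ.0) ((λ.0) (λ.0))
  [2] (λ.0) (λ.0)
  [3] λ.0

Answer: YES — reaches normal form λ.0 in 3 ≤ 3 steps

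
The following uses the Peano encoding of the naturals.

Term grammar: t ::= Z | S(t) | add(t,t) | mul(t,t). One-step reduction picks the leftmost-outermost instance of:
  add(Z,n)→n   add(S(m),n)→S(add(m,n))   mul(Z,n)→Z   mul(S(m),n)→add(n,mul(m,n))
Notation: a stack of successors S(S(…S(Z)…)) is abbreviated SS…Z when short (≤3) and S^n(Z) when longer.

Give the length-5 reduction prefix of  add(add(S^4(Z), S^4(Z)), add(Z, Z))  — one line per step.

  start: add(add(S^4(Z), S^4(Z)), add(Z, Z))
  [1] add(S(add(SSSZ, S^4(Z))), add(Z, Z))
  [2] S(add(add(SSSZ, S^4(Z)), add(Z, Z)))
  [3] S(add(S(add(SSZ, S^4(Z))), add(Z, Z)))
  [4] S(S(add(add(SSZ, S^4(Z)), add(Z, Z))))
  [5] S(S(add(S(add(SZ, S^4(Z))), add(Z, Z))))

Answer: after 5 steps: S(S(add(S(add(SZ, S^4(Z))), add(Z, Z))))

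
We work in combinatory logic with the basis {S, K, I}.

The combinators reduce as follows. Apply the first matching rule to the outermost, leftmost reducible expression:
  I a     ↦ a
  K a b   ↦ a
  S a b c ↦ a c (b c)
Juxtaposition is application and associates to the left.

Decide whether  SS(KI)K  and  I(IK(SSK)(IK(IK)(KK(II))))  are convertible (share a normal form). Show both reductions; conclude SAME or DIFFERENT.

Term A:
  start: SS(KI)K
  →1  SK(KIK)
  →2  SKI

Term B:
  start: I(IK(SSK)(IK(IK)(KK(II))))
  →1  IK(SSK)(IK(IK)(KK(II)))
  →2  K(SSK)(IK(IK)(KK(II)))
  →3  SSK

Answer: DIFFERENT — A ⇓ SKI, B ⇓ SSK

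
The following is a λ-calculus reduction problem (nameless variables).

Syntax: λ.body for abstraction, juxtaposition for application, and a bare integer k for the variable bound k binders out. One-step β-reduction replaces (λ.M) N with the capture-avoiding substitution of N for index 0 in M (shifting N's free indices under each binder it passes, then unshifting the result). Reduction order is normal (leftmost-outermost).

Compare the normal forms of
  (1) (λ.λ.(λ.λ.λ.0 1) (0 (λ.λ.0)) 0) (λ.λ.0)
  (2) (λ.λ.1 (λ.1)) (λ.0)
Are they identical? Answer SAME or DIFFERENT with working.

Term A:
  start: (λ.λ.(λ.λ.λ.0 1) (0 (λ.λ.0)) 0) (λ.λ.0)
  [1] λ.(λ.λ.λ.0 1) (0 (λ.λ.0)) 0
  [2] λ.(λ.λ.0 1) 0
  [3] λ.λ.0 1

Term B:
  start: (λ.λ.1 (λ.1)) (λ.0)
  [1] λ.(λ.0) (λ.1)
  [2] λ.λ.1

Answer: DIFFERENT — A ⇓ λ.λ.0 1, B ⇓ λ.λ.1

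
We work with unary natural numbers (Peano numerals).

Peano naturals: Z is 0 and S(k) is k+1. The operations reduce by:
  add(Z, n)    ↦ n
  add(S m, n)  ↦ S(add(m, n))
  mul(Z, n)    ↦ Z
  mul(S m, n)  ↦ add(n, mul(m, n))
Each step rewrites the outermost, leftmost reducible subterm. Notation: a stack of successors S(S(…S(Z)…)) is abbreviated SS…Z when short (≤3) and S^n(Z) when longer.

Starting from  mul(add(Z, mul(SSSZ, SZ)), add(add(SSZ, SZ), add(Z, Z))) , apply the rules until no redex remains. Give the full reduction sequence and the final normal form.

Answer: normal form = S^9(Z)  (in 51 steps)

Reduction:
  start: mul(add(Z, mul(SSSZ, SZ)), add(add(SSZ, SZ), add(Z, Z)))
  step 1: mul(mul(SSSZ, SZ), add(add(SSZ, SZ), add(Z, Z)))
  step 2: mul(add(SZ, mul(SSZ, SZ)), add(add(SSZ, SZ), add(Z, Z)))
  step 3: mul(S(add(Z, mul(SSZ, SZ))), add(add(SSZ, SZ), add(Z, Z)))
  step 4: add(add(add(SSZ, SZ), add(Z, Z)), mul(add(Z, mul(SSZ, SZ)), add(add(SSZ, SZ), add(Z, Z))))
  step 5: add(add(S(add(SZ, SZ)), add(Z, Z)), mul(add(Z, mul(SSZ, SZ)), add(add(SSZ, SZ), add(Z, Z))))
  step 6: add(S(add(add(SZ, SZ), add(Z, Z))), mul(add(Z, mul(SSZ, SZ)), add(add(SSZ, SZ), add(Z, Z))))
  step 7: S(add(add(add(SZ, SZ), add(Z, Z)), mul(add(Z, mul(SSZ, SZ)), add(add(SSZ, SZ), add(Z, Z)))))
  step 8: S(add(add(S(add(Z, SZ)), add(Z, Z)), mul(add(Z, mul(SSZ, SZ)), add(add(SSZ, SZ), add(Z, Z)))))
  step 9: S(add(S(add(add(Z, SZ), add(Z, Z))), mul(add(Z, mul(SSZ, SZ)), add(add(SSZ, SZ), add(Z, Z)))))
  step 10: S(S(add(add(add(Z, SZ), add(Z, Z)), mul(add(Z, mul(SSZ, SZ)), add(add(SSZ, SZ), add(Z, Z))))))
  step 11: S(S(add(add(SZ, add(Z, Z)), mul(add(Z, mul(SSZ, SZ)), add(add(SSZ, SZ), add(Z, Z))))))
  step 12: S(S(add(S(add(Z, add(Z, Z))), mul(add(Z, mul(SSZ, SZ)), add(add(SSZ, SZ), add(Z, Z))))))
  step 13: S(S(S(add(add(Z, add(Z, Z)), mul(add(Z, mul(SSZ, SZ)), add(add(SSZ, SZ), add(Z, Z)))))))
  step 14: S(S(S(add(add(Z, Z), mul(add(Z, mul(SSZ, SZ)), add(add(SSZ, SZ), add(Z, Z)))))))
  step 15: S(S(S(add(Z, mul(add(Z, mul(SSZ, SZ)), add(add(SSZ, SZ), add(Z, Z)))))))
  step 16: S(S(S(mul(add(Z, mul(SSZ, SZ)), add(add(SSZ, SZ), add(Z, Z))))))
  step 17: S(S(S(mul(mul(SSZ, SZ), add(add(SSZ, SZ), add(Z, Z))))))
  step 18: S(S(S(mul(add(SZ, mul(SZ, SZ)), add(add(SSZ, SZ), add(Z, Z))))))
  step 19: S(S(S(mul(S(add(Z, mul(SZ, SZ))), add(add(SSZ, SZ), add(Z, Z))))))
  step 20: S(S(S(add(add(add(SSZ, SZ), add(Z, Z)), mul(add(Z, mul(SZ, SZ)), add(add(SSZ, SZ), add(Z, Z)))))))
  step 21: S(S(S(add(add(S(add(SZ, SZ)), add(Z, Z)), mul(add(Z, mul(SZ, SZ)), add(add(SSZ, SZ), add(Z, Z)))))))
  step 22: S(S(S(add(S(add(add(SZ, SZ), add(Z, Z))), mul(add(Z, mul(SZ, SZ)), add(add(SSZ, SZ), add(Z, Z)))))))
  step 23: S(S(S(S(add(add(add(SZ, SZ), add(Z, Z)), mul(add(Z, mul(SZ, SZ)), add(add(SSZ, SZ), add(Z, Z))))))))
  step 24: S(S(S(S(add(add(S(add(Z, SZ)), add(Z, Z)), mul(add(Z, mul(SZ, SZ)), add(add(SSZ, SZ), add(Z, Z))))))))
  step 25: S(S(S(S(add(S(add(add(Z, SZ), add(Z, Z))), mul(add(Z, mul(SZ, SZ)), add(add(SSZ, SZ), add(Z, Z))))))))
  step 26: S(S(S(S(S(add(add(add(Z, SZ), add(Z, Z)), mul(add(Z, mul(SZ, SZ)), add(add(SSZ, SZ), add(Z, Z)))))))))
  step 27: S(S(S(S(S(add(add(SZ, add(Z, Z)), mul(add(Z, mul(SZ, SZ)), add(add(SSZ, SZ), add(Z, Z)))))))))
  step 28: S(S(S(S(S(add(S(add(Z, add(Z, Z))), mul(add(Z, mul(SZ, SZ)), add(add(SSZ, SZ), add(Z, Z)))))))))
  step 29: S(S(S(S(S(S(add(add(Z, add(Z, Z)), mul(add(Z, mul(SZ, SZ)), add(add(SSZ, SZ), add(Z, Z))))))))))
  step 30: S(S(S(S(S(S(add(add(Z, Z), mul(add(Z, mul(SZ, SZ)), add(add(SSZ, SZ), add(Z, Z))))))))))
  step 31: S(S(S(S(S(S(add(Z, mul(add(Z, mul(SZ, SZ)), add(add(SSZ, SZ), add(Z, Z))))))))))
  step 32: S(S(S(S(S(S(mul(add(Z, mul(SZ, SZ)), add(add(SSZ, SZ), add(Z, Z)))))))))
  step 33: S(S(S(S(S(S(mul(mul(SZ, SZ), add(add(SSZ, SZ), add(Z, Z)))))))))
  step 34: S(S(S(S(S(S(mul(add(SZ, mul(Z, SZ)), add(add(SSZ, SZ), add(Z, Z)))))))))
  step 35: S(S(S(S(S(S(mul(S(add(Z, mul(Z, SZ))), add(add(SSZ, SZ), add(Z, Z)))))))))
  step 36: S(S(S(S(S(S(add(add(add(SSZ, SZ), add(Z, Z)), mul(add(Z, mul(Z, SZ)), add(add(SSZ, SZ), add(Z, Z))))))))))
  step 37: S(S(S(S(S(S(add(add(S(add(SZ, SZ)), add(Z, Z)), mul(add(Z, mul(Z, SZ)), add(add(SSZ, SZ), add(Z, Z))))))))))
  step 38: S(S(S(S(S(S(add(S(add(add(SZ, SZ), add(Z, Z))), mul(add(Z, mul(Z, SZ)), add(add(SSZ, SZ), add(Z, Z))))))))))
  step 39: S(S(S(S(S(S(S(add(add(add(SZ, SZ), add(Z, Z)), mul(add(Z, mul(Z, SZ)), add(add(SSZ, SZ), add(Z, Z)))))))))))
  step 40: S(S(S(S(S(S(S(add(add(S(add(Z, SZ)), add(Z, Z)), mul(add(Z, mul(Z, SZ)), add(add(SSZ, SZ), add(Z, Z)))))))))))
  step 41: S(S(S(S(S(S(S(add(S(add(add(Z, SZ), add(Z, Z))), mul(add(Z, mul(Z, SZ)), add(add(SSZ, SZ), add(Z, Z)))))))))))
  step 42: S(S(S(S(S(S(S(S(add(add(add(Z, SZ), add(Z, Z)), mul(add(Z, mul(Z, SZ)), add(add(SSZ, SZ), add(Z, Z))))))))))))
  step 43: S(S(S(S(S(S(S(S(add(add(SZ, add(Z, Z)), mul(add(Z, mul(Z, SZ)), add(add(SSZ, SZ), add(Z, Z))))))))))))
  step 44: S(S(S(S(S(S(S(S(add(S(add(Z, add(Z, Z))), mul(add(Z, mul(Z, SZ)), add(add(SSZ, SZ), add(Z, Z))))))))))))
  step 45: S(S(S(S(S(S(S(S(S(add(add(Z, add(Z, Z)), mul(add(Z, mul(Z, SZ)), add(add(SSZ, SZ), add(Z, Z)))))))))))))
  step 46: S(S(S(S(S(S(S(S(S(add(add(Z, Z), mul(add(Z, mul(Z, SZ)), add(add(SSZ, SZ), add(Z, Z)))))))))))))
  step 47: S(S(S(S(S(S(S(S(S(add(Z, mul(add(Z, mul(Z, SZ)), add(add(SSZ, SZ), add(Z, Z)))))))))))))
  step 48: S(S(S(S(S(S(S(S(S(mul(add(Z, mul(Z, SZ)), add(add(SSZ, SZ), add(Z, Z))))))))))))
  step 49: S(S(S(S(S(S(S(S(S(mul(mul(Z, SZ), add(add(SSZ, SZ), add(Z, Z))))))))))))
  step 50: S(S(S(S(S(S(S(S(S(mul(Z, add(add(SSZ, SZ), add(Z, Z))))))))))))
  step 51: S^9(Z)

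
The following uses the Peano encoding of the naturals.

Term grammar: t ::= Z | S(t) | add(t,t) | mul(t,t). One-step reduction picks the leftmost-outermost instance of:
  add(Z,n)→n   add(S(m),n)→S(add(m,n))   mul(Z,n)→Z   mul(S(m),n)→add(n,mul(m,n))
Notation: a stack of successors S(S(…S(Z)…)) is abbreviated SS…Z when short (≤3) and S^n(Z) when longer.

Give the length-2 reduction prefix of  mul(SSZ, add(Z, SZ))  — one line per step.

  start: mul(SSZ, add(Z, SZ))
  [1] add(add(Z, SZ), mul(SZ, add(Z, SZ)))
  [2] add(SZ, mul(SZ, add(Z, SZ)))

Answer: after 2 steps: add(SZ, mul(SZ, add(Z, SZ)))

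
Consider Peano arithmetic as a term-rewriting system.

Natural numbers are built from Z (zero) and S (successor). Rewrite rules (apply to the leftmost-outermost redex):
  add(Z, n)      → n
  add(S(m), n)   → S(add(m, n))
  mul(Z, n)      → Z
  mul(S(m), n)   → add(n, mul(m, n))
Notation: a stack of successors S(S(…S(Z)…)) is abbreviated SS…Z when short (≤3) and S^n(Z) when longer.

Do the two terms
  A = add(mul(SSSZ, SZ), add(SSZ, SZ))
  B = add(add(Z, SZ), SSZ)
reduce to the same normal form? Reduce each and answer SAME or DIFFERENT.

Answer: DIFFERENT — A ⇓ S^6(Z), B ⇓ SSSZ

Reduction:
Term A:
  start: add(mul(SSSZ, SZ), add(SSZ, SZ))
  →1  add(add(SZ, mul(SSZ, SZ)), add(SSZ, SZ))
  →2  add(S(add(Z, mul(SSZ, SZ))), add(SSZ, SZ))
  →3  S(add(add(Z, mul(SSZ, SZ)), add(SSZ, SZ)))
  →4  S(add(mul(SSZ, SZ), add(SSZ, SZ)))
  →5  S(add(add(SZ, mul(SZ, SZ)), add(SSZ, SZ)))
  →6  S(add(S(add(Z, mul(SZ, SZ))), add(SSZ, SZ)))
  →7  S(S(add(add(Z, mul(SZ, SZ)), add(SSZ, SZ))))
  →8  S(S(add(mul(SZ, SZ), add(SSZ, SZ))))
  →9  S(S(add(add(SZ, mul(Z, SZ)), add(SSZ, SZ))))
  →10  S(S(add(S(add(Z, mul(Z, SZ))), add(SSZ, SZ))))
  →11  S(S(S(add(add(Z, mul(Z, SZ)), add(SSZ, SZ)))))
  →12  S(S(S(add(mul(Z, SZ), add(SSZ, SZ)))))
  →13  S(S(S(add(Z, add(SSZ, SZ)))))
  →14  S(S(S(add(SSZ, SZ))))
  →15  S(S(S(S(add(SZ, SZ)))))
  →16  S(S(S(S(S(add(Z, SZ))))))
  →17  S^6(Z)

Term B:
  start: add(add(Z, SZ), SSZ)
  →1  add(SZ, SSZ)
  →2  S(add(Z, SSZ))
  →3  SSSZ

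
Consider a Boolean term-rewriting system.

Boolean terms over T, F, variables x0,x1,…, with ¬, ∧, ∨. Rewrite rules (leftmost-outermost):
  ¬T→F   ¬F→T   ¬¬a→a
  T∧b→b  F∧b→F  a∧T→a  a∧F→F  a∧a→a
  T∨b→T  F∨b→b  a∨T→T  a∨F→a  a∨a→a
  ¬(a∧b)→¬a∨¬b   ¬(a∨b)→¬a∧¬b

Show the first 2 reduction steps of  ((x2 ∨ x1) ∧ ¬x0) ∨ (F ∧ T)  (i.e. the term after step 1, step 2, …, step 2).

Answer: after 2 steps: (x2 ∨ x1) ∧ ¬x0

Derivation:
  start: ((x2 ∨ x1) ∧ ¬x0) ∨ (F ∧ T)
  step 1: ((x2 ∨ x1) ∧ ¬x0) ∨ F
  step 2: (x2 ∨ x1) ∧ ¬x0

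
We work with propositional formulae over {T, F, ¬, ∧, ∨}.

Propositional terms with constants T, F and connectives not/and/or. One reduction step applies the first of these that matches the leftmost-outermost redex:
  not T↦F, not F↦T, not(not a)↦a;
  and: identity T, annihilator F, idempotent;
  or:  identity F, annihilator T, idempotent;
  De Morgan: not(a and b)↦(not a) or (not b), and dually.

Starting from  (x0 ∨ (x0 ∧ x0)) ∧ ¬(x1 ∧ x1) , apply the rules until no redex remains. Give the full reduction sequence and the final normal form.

Answer: normal form = x0 ∧ ¬x1  (in 4 steps)

Derivation:
  start: (x0 ∨ (x0 ∧ x0)) ∧ ¬(x1 ∧ x1)
  step 1: (x0 ∨ x0) ∧ ¬(x1 ∧ x1)
  step 2: x0 ∧ ¬(x1 ∧ x1)
  step 3: x0 ∧ (¬x1 ∨ ¬x1)
  step 4: x0 ∧ ¬x1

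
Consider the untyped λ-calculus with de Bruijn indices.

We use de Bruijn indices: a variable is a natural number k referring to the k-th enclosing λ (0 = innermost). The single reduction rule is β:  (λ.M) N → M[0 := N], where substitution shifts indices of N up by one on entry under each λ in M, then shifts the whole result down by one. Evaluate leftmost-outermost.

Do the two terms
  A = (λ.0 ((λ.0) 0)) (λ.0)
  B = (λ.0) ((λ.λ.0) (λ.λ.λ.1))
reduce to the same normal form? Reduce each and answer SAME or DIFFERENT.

Term A:
  start: (λ.0 ((λ.0) 0)) (λ.0)
  [1] (λ.0) ((λ.0) (λ.0))
  [2] (λ.0) (λ.0)
  [3] λ.0

Term B:
  start: (λ.0) ((λ.λ.0) (λ.λ.λ.1))
  [1] (λ.λ.0) (λ.λ.λ.1)
  [2] λ.0

Answer: SAME — A ⇓ λ.0, B ⇓ λ.0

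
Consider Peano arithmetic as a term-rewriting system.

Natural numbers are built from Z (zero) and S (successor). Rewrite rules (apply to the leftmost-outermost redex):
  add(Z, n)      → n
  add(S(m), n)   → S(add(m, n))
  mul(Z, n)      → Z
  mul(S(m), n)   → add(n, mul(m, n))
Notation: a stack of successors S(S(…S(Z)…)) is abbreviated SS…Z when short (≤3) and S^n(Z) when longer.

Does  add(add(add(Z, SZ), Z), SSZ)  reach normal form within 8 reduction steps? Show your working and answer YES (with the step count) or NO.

  start: add(add(add(Z, SZ), Z), SSZ)
  step 1: add(add(SZ, Z), SSZ)
  step 2: add(S(add(Z, Z)), SSZ)
  step 3: S(add(add(Z, Z), SSZ))
  step 4: S(add(Z, SSZ))
  step 5: SSSZ

Answer: YES — reaches normal form SSSZ in 5 ≤ 8 steps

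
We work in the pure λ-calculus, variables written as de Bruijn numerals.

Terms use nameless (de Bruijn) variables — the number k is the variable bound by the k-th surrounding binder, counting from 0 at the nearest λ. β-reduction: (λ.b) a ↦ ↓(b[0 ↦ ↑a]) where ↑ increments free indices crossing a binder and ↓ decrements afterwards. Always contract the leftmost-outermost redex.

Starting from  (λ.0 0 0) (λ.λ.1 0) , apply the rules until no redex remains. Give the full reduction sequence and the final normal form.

Answer: normal form = λ.λ.1 0  (in 5 steps)

Working:
  start: (λ.0 0 0) (λ.λ.1 0)
  [1] (λ.λ.1 0) (λ.λ.1 0) (λ.λ.1 0)
  [2] (λ.(λ.λ.1 0) 0) (λ.λ.1 0)
  [3] (λ.λ.1 0) (λ.λ.1 0)
  [4] λ.(λ.λ.1 0) 0
  [5] λ.λ.1 0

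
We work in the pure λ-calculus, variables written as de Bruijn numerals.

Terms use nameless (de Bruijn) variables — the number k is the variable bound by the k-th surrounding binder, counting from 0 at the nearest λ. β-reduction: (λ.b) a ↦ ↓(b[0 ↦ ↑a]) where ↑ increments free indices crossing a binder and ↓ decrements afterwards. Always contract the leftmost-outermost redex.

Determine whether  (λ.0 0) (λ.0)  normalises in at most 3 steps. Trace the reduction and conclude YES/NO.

  start: (λ.0 0) (λ.0)
  step 1: (λ.0) (λ.0)
  step 2: λ.0

Answer: YES — reaches normal form λ.0 in 2 ≤ 3 steps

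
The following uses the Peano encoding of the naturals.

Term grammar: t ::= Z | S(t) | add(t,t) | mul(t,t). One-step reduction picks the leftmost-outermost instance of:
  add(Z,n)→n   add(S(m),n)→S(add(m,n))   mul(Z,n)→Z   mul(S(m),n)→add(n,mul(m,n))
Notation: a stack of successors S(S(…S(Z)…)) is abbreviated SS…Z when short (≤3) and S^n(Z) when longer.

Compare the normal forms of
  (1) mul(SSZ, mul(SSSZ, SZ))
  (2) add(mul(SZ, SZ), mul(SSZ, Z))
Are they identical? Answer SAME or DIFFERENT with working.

Term A:
  start: mul(SSZ, mul(SSSZ, SZ))
  [1] add(mul(SSSZ, SZ), mul(SZ, mul(SSSZ, SZ)))
  [2] add(add(SZ, mul(SSZ, SZ)), mul(SZ, mul(SSSZ, SZ)))
  [3] add(S(add(Z, mul(SSZ, SZ))), mul(SZ, mul(SSSZ, SZ)))
  [4] S(add(add(Z, mul(SSZ, SZ)), mul(SZ, mul(SSSZ, SZ))))
  [5] S(add(mul(SSZ, SZ), mul(SZ, mul(SSSZ, SZ))))
  [6] S(add(add(SZ, mul(SZ, SZ)), mul(SZ, mul(SSSZ, SZ))))
  [7] S(add(S(add(Z, mul(SZ, SZ))), mul(SZ, mul(SSSZ, SZ))))
  [8] S(S(add(add(Z, mul(SZ, SZ)), mul(SZ, mul(SSSZ, SZ)))))
  [9] S(S(add(mul(SZ, SZ), mul(SZ, mul(SSSZ, SZ)))))
  [10] S(S(add(add(SZ, mul(Z, SZ)), mul(SZ, mul(SSSZ, SZ)))))
  [11] S(S(add(S(add(Z, mul(Z, SZ))), mul(SZ, mul(SSSZ, SZ)))))
  [12] S(S(S(add(add(Z, mul(Z, SZ)), mul(SZ, mul(SSSZ, SZ))))))
  [13] S(S(S(add(mul(Z, SZ), mul(SZ, mul(SSSZ, SZ))))))
  [14] S(S(S(add(Z, mul(SZ, mul(SSSZ, SZ))))))
  [15] S(S(S(mul(SZ, mul(SSSZ, SZ)))))
  [16] S(S(S(add(mul(SSSZ, SZ), mul(Z, mul(SSSZ, SZ))))))
  [17] S(S(S(add(add(SZ, mul(SSZ, SZ)), mul(Z, mul(SSSZ, SZ))))))
  [18] S(S(S(add(S(add(Z, mul(SSZ, SZ))), mul(Z, mul(SSSZ, SZ))))))
  [19] S(S(S(S(add(add(Z, mul(SSZ, SZ)), mul(Z, mul(SSSZ, SZ)))))))
  [20] S(S(S(S(add(mul(SSZ, SZ), mul(Z, mul(SSSZ, SZ)))))))
  [21] S(S(S(S(add(add(SZ, mul(SZ, SZ)), mul(Z, mul(SSSZ, SZ)))))))
  [22] S(S(S(S(add(S(add(Z, mul(SZ, SZ))), mul(Z, mul(SSSZ, SZ)))))))
  [23] S(S(S(S(S(add(add(Z, mul(SZ, SZ)), mul(Z, mul(SSSZ, SZ))))))))
  [24] S(S(S(S(S(add(mul(SZ, SZ), mul(Z, mul(SSSZ, SZ))))))))
  [25] S(S(S(S(S(add(add(SZ, mul(Z, SZ)), mul(Z, mul(SSSZ, SZ))))))))
  [26] S(S(S(S(S(add(S(add(Z, mul(Z, SZ))), mul(Z, mul(SSSZ, SZ))))))))
  [27] S(S(S(S(S(S(add(add(Z, mul(Z, SZ)), mul(Z, mul(SSSZ, SZ)))))))))
  [28] S(S(S(S(S(S(add(mul(Z, SZ), mul(Z, mul(SSSZ, SZ)))))))))
  [29] S(S(S(S(S(S(add(Z, mul(Z, mul(SSSZ, SZ)))))))))
  [30] S(S(S(S(S(S(mul(Z, mul(SSSZ, SZ))))))))
  [31] S^6(Z)

Term B:
  start: add(mul(SZ, SZ), mul(SSZ, Z))
  [1] add(add(SZ, mul(Z, SZ)), mul(SSZ, Z))
  [2] add(S(add(Z, mul(Z, SZ))), mul(SSZ, Z))
  [3] S(add(add(Z, mul(Z, SZ)), mul(SSZ, Z)))
  [4] S(add(mul(Z, SZ), mul(SSZ, Z)))
  [5] S(add(Z, mul(SSZ, Z)))
  [6] S(mul(SSZ, Z))
  [7] S(add(Z, mul(SZ, Z)))
  [8] S(mul(SZ, Z))
  [9] S(add(Z, mul(Z, Z)))
  [10] S(mul(Z, Z))
  [11] SZ

Answer: DIFFERENT — A ⇓ S^6(Z), B ⇓ SZ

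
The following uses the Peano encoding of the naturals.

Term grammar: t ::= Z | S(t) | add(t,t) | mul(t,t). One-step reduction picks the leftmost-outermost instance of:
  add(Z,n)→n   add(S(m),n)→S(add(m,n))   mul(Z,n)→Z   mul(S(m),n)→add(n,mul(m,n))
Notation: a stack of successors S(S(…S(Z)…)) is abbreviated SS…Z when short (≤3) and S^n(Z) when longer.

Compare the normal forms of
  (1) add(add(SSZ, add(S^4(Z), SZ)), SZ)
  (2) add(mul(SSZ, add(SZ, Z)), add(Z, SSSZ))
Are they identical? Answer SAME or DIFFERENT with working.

Term A:
  start: add(add(SSZ, add(S^4(Z), SZ)), SZ)
  step 1: add(S(add(SZ, add(S^4(Z), SZ))), SZ)
  step 2: S(add(add(SZ, add(S^4(Z), SZ)), SZ))
  step 3: S(add(S(add(Z, add(S^4(Z), SZ))), SZ))
  step 4: S(S(add(add(Z, add(S^4(Z), SZ)), SZ)))
  step 5: S(S(add(add(S^4(Z), SZ), SZ)))
  step 6: S(S(add(S(add(SSSZ, SZ)), SZ)))
  step 7: S(S(S(add(add(SSSZ, SZ), SZ))))
  step 8: S(S(S(add(S(add(SSZ, SZ)), SZ))))
  step 9: S(S(S(S(add(add(SSZ, SZ), SZ)))))
  step 10: S(S(S(S(add(S(add(SZ, SZ)), SZ)))))
  step 11: S(S(S(S(S(add(add(SZ, SZ), SZ))))))
  step 12: S(S(S(S(S(add(S(add(Z, SZ)), SZ))))))
  step 13: S(S(S(S(S(S(add(add(Z, SZ), SZ)))))))
  step 14: S(S(S(S(S(S(add(SZ, SZ)))))))
  step 15: S(S(S(S(S(S(S(add(Z, SZ))))))))
  step 16: S^8(Z)

Term B:
  start: add(mul(SSZ, add(SZ, Z)), add(Z, SSSZ))
  step 1: add(add(add(SZ, Z), mul(SZ, add(SZ, Z))), add(Z, SSSZ))
  step 2: add(add(S(add(Z, Z)), mul(SZ, add(SZ, Z))), add(Z, SSSZ))
  step 3: add(S(add(add(Z, Z), mul(SZ, add(SZ, Z)))), add(Z, SSSZ))
  step 4: S(add(add(add(Z, Z), mul(SZ, add(SZ, Z))), add(Z, SSSZ)))
  step 5: S(add(add(Z, mul(SZ, add(SZ, Z))), add(Z, SSSZ)))
  step 6: S(add(mul(SZ, add(SZ, Z)), add(Z, SSSZ)))
  step 7: S(add(add(add(SZ, Z), mul(Z, add(SZ, Z))), add(Z, SSSZ)))
  step 8: S(add(add(S(add(Z, Z)), mul(Z, add(SZ, Z))), add(Z, SSSZ)))
  step 9: S(add(S(add(add(Z, Z), mul(Z, add(SZ, Z)))), add(Z, SSSZ)))
  step 10: S(S(add(add(add(Z, Z), mul(Z, add(SZ, Z))), add(Z, SSSZ))))
  step 11: S(S(add(add(Z, mul(Z, add(SZ, Z))), add(Z, SSSZ))))
  step 12: S(S(add(mul(Z, add(SZ, Z)), add(Z, SSSZ))))
  step 13: S(S(add(Z, add(Z, SSSZ))))
  step 14: S(S(add(Z, SSSZ)))
  step 15: S^5(Z)

Answer: DIFFERENT — A ⇓ S^8(Z), B ⇓ S^5(Z)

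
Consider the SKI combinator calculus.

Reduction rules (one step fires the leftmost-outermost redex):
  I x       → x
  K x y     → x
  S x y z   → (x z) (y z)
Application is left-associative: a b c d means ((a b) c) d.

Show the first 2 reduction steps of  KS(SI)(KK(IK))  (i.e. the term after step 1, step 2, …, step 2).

Answer: after 2 steps: SK

Derivation:
  start: KS(SI)(KK(IK))
  step 1: S(KK(IK))
  step 2: SK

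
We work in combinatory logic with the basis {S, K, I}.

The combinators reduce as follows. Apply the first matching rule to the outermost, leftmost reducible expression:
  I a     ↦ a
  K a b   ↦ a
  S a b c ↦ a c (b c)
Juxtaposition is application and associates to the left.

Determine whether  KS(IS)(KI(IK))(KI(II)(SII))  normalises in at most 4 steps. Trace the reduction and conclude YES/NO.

  start: KS(IS)(KI(IK))(KI(II)(SII))
  [1] S(KI(IK))(KI(II)(SII))
  [2] SI(KI(II)(SII))
  [3] SI(I(SII))
  [4] SI(SII)

Answer: YES — reaches normal form SI(SII) in 4 ≤ 4 steps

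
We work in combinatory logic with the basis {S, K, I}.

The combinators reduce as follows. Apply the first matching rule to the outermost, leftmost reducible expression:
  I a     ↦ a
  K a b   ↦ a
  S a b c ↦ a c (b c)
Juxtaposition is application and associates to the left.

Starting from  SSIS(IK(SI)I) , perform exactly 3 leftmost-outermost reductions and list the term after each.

  start: SSIS(IK(SI)I)
  [1] SS(IS)(IK(SI)I)
  [2] S(IK(SI)I)(IS(IK(SI)I))
  [3] S(K(SI)I)(IS(IK(SI)I))

Answer: after 3 steps: S(K(SI)I)(IS(IK(SI)I))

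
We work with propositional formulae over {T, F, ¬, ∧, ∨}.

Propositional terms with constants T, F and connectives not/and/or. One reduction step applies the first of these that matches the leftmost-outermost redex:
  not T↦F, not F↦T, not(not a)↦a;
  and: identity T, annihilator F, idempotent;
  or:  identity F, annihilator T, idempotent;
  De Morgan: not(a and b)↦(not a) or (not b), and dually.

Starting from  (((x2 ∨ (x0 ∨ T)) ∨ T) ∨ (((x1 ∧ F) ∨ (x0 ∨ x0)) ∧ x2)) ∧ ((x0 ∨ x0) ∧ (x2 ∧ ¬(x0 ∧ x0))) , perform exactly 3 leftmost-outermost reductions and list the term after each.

Answer: after 3 steps: (x0 ∨ x0) ∧ (x2 ∧ ¬(x0 ∧ x0))

Derivation:
  start: (((x2 ∨ (x0 ∨ T)) ∨ T) ∨ (((x1 ∧ F) ∨ (x0 ∨ x0)) ∧ x2)) ∧ ((x0 ∨ x0) ∧ (x2 ∧ ¬(x0 ∧ x0)))
  →1  (T ∨ (((x1 ∧ F) ∨ (x0 ∨ x0)) ∧ x2)) ∧ ((x0 ∨ x0) ∧ (x2 ∧ ¬(x0 ∧ x0)))
  →2  T ∧ ((x0 ∨ x0) ∧ (x2 ∧ ¬(x0 ∧ x0)))
  →3  (x0 ∨ x0) ∧ (x2 ∧ ¬(x0 ∧ x0))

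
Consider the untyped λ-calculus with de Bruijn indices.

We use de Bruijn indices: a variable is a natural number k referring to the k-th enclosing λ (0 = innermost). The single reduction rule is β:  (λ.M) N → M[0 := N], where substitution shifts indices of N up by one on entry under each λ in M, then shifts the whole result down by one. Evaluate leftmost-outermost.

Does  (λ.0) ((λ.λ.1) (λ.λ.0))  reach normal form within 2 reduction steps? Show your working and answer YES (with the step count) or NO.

Answer: YES — reaches normal form λ.λ.λ.0 in 2 ≤ 2 steps

Derivation:
  start: (λ.0) ((λ.λ.1) (λ.λ.0))
  [1] (λ.λ.1) (λ.λ.0)
  [2] λ.λ.λ.0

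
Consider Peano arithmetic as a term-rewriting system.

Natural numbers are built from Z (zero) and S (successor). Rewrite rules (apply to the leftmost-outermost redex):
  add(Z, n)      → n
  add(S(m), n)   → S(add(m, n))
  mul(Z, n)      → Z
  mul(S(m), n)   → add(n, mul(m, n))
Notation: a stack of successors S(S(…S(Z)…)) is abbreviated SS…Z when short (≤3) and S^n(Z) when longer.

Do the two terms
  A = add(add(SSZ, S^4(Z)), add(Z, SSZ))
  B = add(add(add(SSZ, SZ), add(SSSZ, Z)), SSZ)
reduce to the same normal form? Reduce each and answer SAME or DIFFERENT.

Answer: SAME — A ⇓ S^8(Z), B ⇓ S^8(Z)

Reduction:
Term A:
  start: add(add(SSZ, S^4(Z)), add(Z, SSZ))
  step 1: add(S(add(SZ, S^4(Z))), add(Z, SSZ))
  step 2: S(add(add(SZ, S^4(Z)), add(Z, SSZ)))
  step 3: S(add(S(add(Z, S^4(Z))), add(Z, SSZ)))
  step 4: S(S(add(add(Z, S^4(Z)), add(Z, SSZ))))
  step 5: S(S(add(S^4(Z), add(Z, SSZ))))
  step 6: S(S(S(add(SSSZ, add(Z, SSZ)))))
  step 7: S(S(S(S(add(SSZ, add(Z, SSZ))))))
  step 8: S(S(S(S(S(add(SZ, add(Z, SSZ)))))))
  step 9: S(S(S(S(S(S(add(Z, add(Z, SSZ))))))))
  step 10: S(S(S(S(S(S(add(Z, SSZ)))))))
  step 11: S^8(Z)

Term B:
  start: add(add(add(SSZ, SZ), add(SSSZ, Z)), SSZ)
  step 1: add(add(S(add(SZ, SZ)), add(SSSZ, Z)), SSZ)
  step 2: add(S(add(add(SZ, SZ), add(SSSZ, Z))), SSZ)
  step 3: S(add(add(add(SZ, SZ), add(SSSZ, Z)), SSZ))
  step 4: S(add(add(S(add(Z, SZ)), add(SSSZ, Z)), SSZ))
  step 5: S(add(S(add(add(Z, SZ), add(SSSZ, Z))), SSZ))
  step 6: S(S(add(add(add(Z, SZ), add(SSSZ, Z)), SSZ)))
  step 7: S(S(add(add(SZ, add(SSSZ, Z)), SSZ)))
  step 8: S(S(add(S(add(Z, add(SSSZ, Z))), SSZ)))
  step 9: S(S(S(add(add(Z, add(SSSZ, Z)), SSZ))))
  step 10: S(S(S(add(add(SSSZ, Z), SSZ))))
  step 11: S(S(S(add(S(add(SSZ, Z)), SSZ))))
  step 12: S(S(S(S(add(add(SSZ, Z), SSZ)))))
  step 13: S(S(S(S(add(S(add(SZ, Z)), SSZ)))))
  step 14: S(S(S(S(S(add(add(SZ, Z), SSZ))))))
  step 15: S(S(S(S(S(add(S(add(Z, Z)), SSZ))))))
  step 16: S(S(S(S(S(S(add(add(Z, Z), SSZ)))))))
  step 17: S(S(S(S(S(S(add(Z, SSZ)))))))
  step 18: S^8(Z)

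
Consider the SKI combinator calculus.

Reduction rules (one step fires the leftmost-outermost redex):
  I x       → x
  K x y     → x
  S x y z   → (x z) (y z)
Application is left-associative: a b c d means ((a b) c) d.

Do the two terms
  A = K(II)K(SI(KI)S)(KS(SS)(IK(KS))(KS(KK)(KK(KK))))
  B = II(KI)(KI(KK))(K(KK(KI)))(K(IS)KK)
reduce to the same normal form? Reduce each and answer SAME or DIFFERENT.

Term A:
  start: K(II)K(SI(KI)S)(KS(SS)(IK(KS))(KS(KK)(KK(KK))))
  →1  II(SI(KI)S)(KS(SS)(IK(KS))(KS(KK)(KK(KK))))
  →2  I(SI(KI)S)(KS(SS)(IK(KS))(KS(KK)(KK(KK))))
  →3  SI(KI)S(KS(SS)(IK(KS))(KS(KK)(KK(KK))))
  →4  IS(KIS)(KS(SS)(IK(KS))(KS(KK)(KK(KK))))
  →5  S(KIS)(KS(SS)(IK(KS))(KS(KK)(KK(KK))))
  →6  SI(KS(SS)(IK(KS))(KS(KK)(KK(KK))))
  →7  SI(S(IK(KS))(KS(KK)(KK(KK))))
  →8  SI(S(K(KS))(KS(KK)(KK(KK))))
  →9  SI(S(K(KS))(S(KK(KK))))
  →10  SI(S(K(KS))(SK))

Term B:
  start: II(KI)(KI(KK))(K(KK(KI)))(K(IS)KK)
  →1  I(KI)(KI(KK))(K(KK(KI)))(K(IS)KK)
  →2  KI(KI(KK))(K(KK(KI)))(K(IS)KK)
  →3  I(K(KK(KI)))(K(IS)KK)
  →4  K(KK(KI))(K(IS)KK)
  →5  KK(KI)
  →6  K

Answer: DIFFERENT — A ⇓ SI(S(K(KS))(SK)), B ⇓ K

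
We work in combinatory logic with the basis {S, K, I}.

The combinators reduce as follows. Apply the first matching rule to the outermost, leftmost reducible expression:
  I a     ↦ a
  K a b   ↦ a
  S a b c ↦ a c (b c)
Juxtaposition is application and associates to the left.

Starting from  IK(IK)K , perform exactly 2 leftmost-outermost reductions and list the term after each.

Answer: after 2 steps: IK

Derivation:
  start: IK(IK)K
  step 1: K(IK)K
  step 2: IK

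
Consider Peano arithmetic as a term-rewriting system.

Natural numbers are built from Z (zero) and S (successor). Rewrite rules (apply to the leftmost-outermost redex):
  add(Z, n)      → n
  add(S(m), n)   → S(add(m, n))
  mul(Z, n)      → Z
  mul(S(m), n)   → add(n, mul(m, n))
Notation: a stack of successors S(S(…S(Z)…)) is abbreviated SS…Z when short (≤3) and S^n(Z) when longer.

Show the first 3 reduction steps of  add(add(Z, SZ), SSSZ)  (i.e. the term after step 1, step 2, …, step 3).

  start: add(add(Z, SZ), SSSZ)
  [1] add(SZ, SSSZ)
  [2] S(add(Z, SSSZ))
  [3] S^4(Z)

Answer: after 3 steps: S^4(Z)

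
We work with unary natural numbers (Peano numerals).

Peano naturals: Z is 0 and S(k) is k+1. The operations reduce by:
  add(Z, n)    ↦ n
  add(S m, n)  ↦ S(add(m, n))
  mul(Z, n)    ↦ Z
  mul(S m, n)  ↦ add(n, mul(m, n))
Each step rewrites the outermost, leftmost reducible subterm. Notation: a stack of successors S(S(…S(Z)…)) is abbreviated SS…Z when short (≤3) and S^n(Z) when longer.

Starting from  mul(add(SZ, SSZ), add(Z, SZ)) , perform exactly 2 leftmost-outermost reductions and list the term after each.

Answer: after 2 steps: add(add(Z, SZ), mul(add(Z, SSZ), add(Z, SZ)))

Derivation:
  start: mul(add(SZ, SSZ), add(Z, SZ))
  →1  mul(S(add(Z, SSZ)), add(Z, SZ))
  →2  add(add(Z, SZ), mul(add(Z, SSZ), add(Z, SZ)))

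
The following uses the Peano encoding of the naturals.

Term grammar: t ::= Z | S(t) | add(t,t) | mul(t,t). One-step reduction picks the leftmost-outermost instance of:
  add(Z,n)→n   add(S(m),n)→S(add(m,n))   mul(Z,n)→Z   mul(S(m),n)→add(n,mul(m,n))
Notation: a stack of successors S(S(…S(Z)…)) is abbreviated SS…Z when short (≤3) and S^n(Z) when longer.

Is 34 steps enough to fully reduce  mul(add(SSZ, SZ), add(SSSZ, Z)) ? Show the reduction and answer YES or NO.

Answer: YES — reaches normal form S^9(Z) in 31 ≤ 34 steps

Working:
  start: mul(add(SSZ, SZ), add(SSSZ, Z))
  [1] mul(S(add(SZ, SZ)), add(SSSZ, Z))
  [2] add(add(SSSZ, Z), mul(add(SZ, SZ), add(SSSZ, Z)))
  [3] add(S(add(SSZ, Z)), mul(add(SZ, SZ), add(SSSZ, Z)))
  [4] S(add(add(SSZ, Z), mul(add(SZ, SZ), add(SSSZ, Z))))
  [5] S(add(S(add(SZ, Z)), mul(add(SZ, SZ), add(SSSZ, Z))))
  [6] S(S(add(add(SZ, Z), mul(add(SZ, SZ), add(SSSZ, Z)))))
  [7] S(S(add(S(add(Z, Z)), mul(add(SZ, SZ), add(SSSZ, Z)))))
  [8] S(S(S(add(add(Z, Z), mul(add(SZ, SZ), add(SSSZ, Z))))))
  [9] S(S(S(add(Z, mul(add(SZ, SZ), add(SSSZ, Z))))))
  [10] S(S(S(mul(add(SZ, SZ), add(SSSZ, Z)))))
  [11] S(S(S(mul(S(add(Z, SZ)), add(SSSZ, Z)))))
  [12] S(S(S(add(add(SSSZ, Z), mul(add(Z, SZ), add(SSSZ, Z))))))
  [13] S(S(S(add(S(add(SSZ, Z)), mul(add(Z, SZ), add(SSSZ, Z))))))
  [14] S(S(S(S(add(add(SSZ, Z), mul(add(Z, SZ), add(SSSZ, Z)))))))
  [15] S(S(S(S(add(S(add(SZ, Z)), mul(add(Z, SZ), add(SSSZ, Z)))))))
  [16] S(S(S(S(S(add(add(SZ, Z), mul(add(Z, SZ), add(SSSZ, Z))))))))
  [17] S(S(S(S(S(add(S(add(Z, Z)), mul(add(Z, SZ), add(SSSZ, Z))))))))
  [18] S(S(S(S(S(S(add(add(Z, Z), mul(add(Z, SZ), add(SSSZ, Z)))))))))
  [19] S(S(S(S(S(S(add(Z, mul(add(Z, SZ), add(SSSZ, Z)))))))))
  [20] S(S(S(S(S(S(mul(add(Z, SZ), add(SSSZ, Z))))))))
  [21] S(S(S(S(S(S(mul(SZ, add(SSSZ, Z))))))))
  [22] S(S(S(S(S(S(add(add(SSSZ, Z), mul(Z, add(SSSZ, Z)))))))))
  [23] S(S(S(S(S(S(add(S(add(SSZ, Z)), mul(Z, add(SSSZ, Z)))))))))
  [24] S(S(S(S(S(S(S(add(add(SSZ, Z), mul(Z, add(SSSZ, Z))))))))))
  [25] S(S(S(S(S(S(S(add(S(add(SZ, Z)), mul(Z, add(SSSZ, Z))))))))))
  [26] S(S(S(S(S(S(S(S(add(add(SZ, Z), mul(Z, add(SSSZ, Z)))))))))))
  [27] S(S(S(S(S(S(S(S(add(S(add(Z, Z)), mul(Z, add(SSSZ, Z)))))))))))
  [28] S(S(S(S(S(S(S(S(S(add(add(Z, Z), mul(Z, add(SSSZ, Z))))))))))))
  [29] S(S(S(S(S(S(S(S(S(add(Z, mul(Z, add(SSSZ, Z))))))))))))
  [30] S(S(S(S(S(S(S(S(S(mul(Z, add(SSSZ, Z)))))))))))
  [31] S^9(Z)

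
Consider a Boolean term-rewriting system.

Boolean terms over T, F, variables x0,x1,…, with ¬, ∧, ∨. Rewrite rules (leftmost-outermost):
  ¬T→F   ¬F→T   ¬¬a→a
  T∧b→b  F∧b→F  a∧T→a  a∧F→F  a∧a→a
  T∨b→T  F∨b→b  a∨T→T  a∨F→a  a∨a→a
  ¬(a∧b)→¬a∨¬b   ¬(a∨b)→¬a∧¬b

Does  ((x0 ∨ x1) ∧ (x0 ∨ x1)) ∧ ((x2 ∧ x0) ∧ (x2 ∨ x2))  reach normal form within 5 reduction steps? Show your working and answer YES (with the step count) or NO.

Answer: YES — reaches normal form (x0 ∨ x1) ∧ ((x2 ∧ x0) ∧ x2) in 2 ≤ 5 steps

Reduction:
  start: ((x0 ∨ x1) ∧ (x0 ∨ x1)) ∧ ((x2 ∧ x0) ∧ (x2 ∨ x2))
  step 1: (x0 ∨ x1) ∧ ((x2 ∧ x0) ∧ (x2 ∨ x2))
  step 2: (x0 ∨ x1) ∧ ((x2 ∧ x0) ∧ x2)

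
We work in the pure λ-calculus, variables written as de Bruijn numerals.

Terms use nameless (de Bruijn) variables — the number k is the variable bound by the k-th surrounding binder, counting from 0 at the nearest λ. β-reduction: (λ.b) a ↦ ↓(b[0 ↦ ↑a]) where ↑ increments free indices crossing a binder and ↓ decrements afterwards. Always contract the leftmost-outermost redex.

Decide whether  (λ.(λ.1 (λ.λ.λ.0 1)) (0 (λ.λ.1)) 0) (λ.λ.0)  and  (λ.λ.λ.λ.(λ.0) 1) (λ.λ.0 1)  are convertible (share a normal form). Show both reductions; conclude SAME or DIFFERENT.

Answer: DIFFERENT — A ⇓ λ.λ.0, B ⇓ λ.λ.λ.1

Reduction:
Term A:
  start: (λ.(λ.1 (λ.λ.λ.0 1)) (0 (λ.λ.1)) 0) (λ.λ.0)
  step 1: (λ.(λ.λ.0) (λ.λ.λ.0 1)) ((λ.λ.0) (λ.λ.1)) (λ.λ.0)
  step 2: (λ.λ.0) (λ.λ.λ.0 1) (λ.λ.0)
  step 3: (λ.0) (λ.λ.0)
  step 4: λ.λ.0

Term B:
  start: (λ.λ.λ.λ.(λ.0) 1) (λ.λ.0 1)
  step 1: λ.λ.λ.(λ.0) 1
  step 2: λ.λ.λ.1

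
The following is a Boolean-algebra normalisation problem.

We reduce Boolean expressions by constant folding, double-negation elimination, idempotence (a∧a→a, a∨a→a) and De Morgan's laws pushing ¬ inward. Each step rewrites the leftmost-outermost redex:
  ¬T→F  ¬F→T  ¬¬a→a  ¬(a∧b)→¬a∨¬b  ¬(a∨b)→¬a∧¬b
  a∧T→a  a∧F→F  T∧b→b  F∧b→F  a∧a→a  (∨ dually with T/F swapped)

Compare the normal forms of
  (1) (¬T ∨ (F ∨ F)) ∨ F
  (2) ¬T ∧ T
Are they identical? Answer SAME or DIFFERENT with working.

Answer: SAME — A ⇓ F, B ⇓ F

Derivation:
Term A:
  start: (¬T ∨ (F ∨ F)) ∨ F
  →1  ¬T ∨ (F ∨ F)
  →2  F ∨ (F ∨ F)
  →3  F ∨ F
  →4  F

Term B:
  start: ¬T ∧ T
  →1  ¬T
  →2  F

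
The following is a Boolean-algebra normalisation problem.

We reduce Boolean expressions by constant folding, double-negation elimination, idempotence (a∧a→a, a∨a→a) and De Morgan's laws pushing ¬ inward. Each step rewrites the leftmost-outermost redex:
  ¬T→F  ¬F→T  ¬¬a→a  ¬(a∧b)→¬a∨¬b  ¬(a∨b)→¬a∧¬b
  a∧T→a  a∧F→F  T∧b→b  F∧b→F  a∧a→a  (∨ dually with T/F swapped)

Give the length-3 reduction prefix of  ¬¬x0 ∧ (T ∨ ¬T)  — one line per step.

  start: ¬¬x0 ∧ (T ∨ ¬T)
  →1  x0 ∧ (T ∨ ¬T)
  →2  x0 ∧ T
  →3  x0

Answer: after 3 steps: x0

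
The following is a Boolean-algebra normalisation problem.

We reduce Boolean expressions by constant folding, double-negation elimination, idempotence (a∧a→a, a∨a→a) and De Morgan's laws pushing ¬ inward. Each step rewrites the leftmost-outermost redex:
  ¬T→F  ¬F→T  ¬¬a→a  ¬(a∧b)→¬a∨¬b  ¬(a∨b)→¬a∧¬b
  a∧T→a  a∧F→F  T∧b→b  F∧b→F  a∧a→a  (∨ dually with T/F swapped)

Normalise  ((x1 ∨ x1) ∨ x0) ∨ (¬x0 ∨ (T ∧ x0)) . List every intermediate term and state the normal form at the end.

  start: ((x1 ∨ x1) ∨ x0) ∨ (¬x0 ∨ (T ∧ x0))
  →1  (x1 ∨ x0) ∨ (¬x0 ∨ (T ∧ x0))
  →2  (x1 ∨ x0) ∨ (¬x0 ∨ x0)

Answer: normal form = (x1 ∨ x0) ∨ (¬x0 ∨ x0)  (in 2 steps)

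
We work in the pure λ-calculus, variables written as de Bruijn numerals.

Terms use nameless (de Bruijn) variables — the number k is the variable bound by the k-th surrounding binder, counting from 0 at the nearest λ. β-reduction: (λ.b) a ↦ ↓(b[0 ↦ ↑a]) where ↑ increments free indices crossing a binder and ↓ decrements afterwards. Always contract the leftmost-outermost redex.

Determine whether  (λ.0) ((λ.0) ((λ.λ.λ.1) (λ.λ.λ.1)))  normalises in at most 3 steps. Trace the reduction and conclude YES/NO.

Answer: YES — reaches normal form λ.λ.1 in 3 ≤ 3 steps

Working:
  start: (λ.0) ((λ.0) ((λ.λ.λ.1) (λ.λ.λ.1)))
  step 1: (λ.0) ((λ.λ.λ.1) (λ.λ.λ.1))
  step 2: (λ.λ.λ.1) (λ.λ.λ.1)
  step 3: λ.λ.1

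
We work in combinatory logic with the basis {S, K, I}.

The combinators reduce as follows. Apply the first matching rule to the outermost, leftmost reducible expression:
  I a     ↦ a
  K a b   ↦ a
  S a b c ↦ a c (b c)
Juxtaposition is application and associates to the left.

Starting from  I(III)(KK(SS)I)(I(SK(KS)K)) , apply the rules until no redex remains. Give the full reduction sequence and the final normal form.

Answer: normal form = I  (in 6 steps)

Working:
  start: I(III)(KK(SS)I)(I(SK(KS)K))
  →1  III(KK(SS)I)(I(SK(KS)K))
  →2  II(KK(SS)I)(I(SK(KS)K))
  →3  I(KK(SS)I)(I(SK(KS)K))
  →4  KK(SS)I(I(SK(KS)K))
  →5  KI(I(SK(KS)K))
  →6  I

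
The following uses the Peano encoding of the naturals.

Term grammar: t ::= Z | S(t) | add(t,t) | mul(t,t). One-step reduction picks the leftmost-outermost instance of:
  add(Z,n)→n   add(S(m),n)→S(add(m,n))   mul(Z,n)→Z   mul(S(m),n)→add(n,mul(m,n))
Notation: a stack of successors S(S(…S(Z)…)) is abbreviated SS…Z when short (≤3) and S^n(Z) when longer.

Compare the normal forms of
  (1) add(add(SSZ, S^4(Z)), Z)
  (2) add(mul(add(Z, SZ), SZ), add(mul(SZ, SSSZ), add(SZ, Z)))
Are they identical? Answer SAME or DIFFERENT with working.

Answer: DIFFERENT — A ⇓ S^6(Z), B ⇓ S^5(Z)

Working:
Term A:
  start: add(add(SSZ, S^4(Z)), Z)
  [1] add(S(add(SZ, S^4(Z))), Z)
  [2] S(add(add(SZ, S^4(Z)), Z))
  [3] S(add(S(add(Z, S^4(Z))), Z))
  [4] S(S(add(add(Z, S^4(Z)), Z)))
  [5] S(S(add(S^4(Z), Z)))
  [6] S(S(S(add(SSSZ, Z))))
  [7] S(S(S(S(add(SSZ, Z)))))
  [8] S(S(S(S(S(add(SZ, Z))))))
  [9] S(S(S(S(S(S(add(Z, Z)))))))
  [10] S^6(Z)

Term B:
  start: add(mul(add(Z, SZ), SZ), add(mul(SZ, SSSZ), add(SZ, Z)))
  [1] add(mul(SZ, SZ), add(mul(SZ, SSSZ), add(SZ, Z)))
  [2] add(add(SZ, mul(Z, SZ)), add(mul(SZ, SSSZ), add(SZ, Z)))
  [3] add(S(add(Z, mul(Z, SZ))), add(mul(SZ, SSSZ), add(SZ, Z)))
  [4] S(add(add(Z, mul(Z, SZ)), add(mul(SZ, SSSZ), add(SZ, Z))))
  [5] S(add(mul(Z, SZ), add(mul(SZ, SSSZ), add(SZ, Z))))
  [6] S(add(Z, add(mul(SZ, SSSZ), add(SZ, Z))))
  [7] S(add(mul(SZ, SSSZ), add(SZ, Z)))
  [8] S(add(add(SSSZ, mul(Z, SSSZ)), add(SZ, Z)))
  [9] S(add(S(add(SSZ, mul(Z, SSSZ))), add(SZ, Z)))
  [10] S(S(add(add(SSZ, mul(Z, SSSZ)), add(SZ, Z))))
  [11] S(S(add(S(add(SZ, mul(Z, SSSZ))), add(SZ, Z))))
  [12] S(S(S(add(add(SZ, mul(Z, SSSZ)), add(SZ, Z)))))
  [13] S(S(S(add(S(add(Z, mul(Z, SSSZ))), add(SZ, Z)))))
  [14] S(S(S(S(add(add(Z, mul(Z, SSSZ)), add(SZ, Z))))))
  [15] S(S(S(S(add(mul(Z, SSSZ), add(SZ, Z))))))
  [16] S(S(S(S(add(Z, add(SZ, Z))))))
  [17] S(S(S(S(add(SZ, Z)))))
  [18] S(S(S(S(S(add(Z, Z))))))
  [19] S^5(Z)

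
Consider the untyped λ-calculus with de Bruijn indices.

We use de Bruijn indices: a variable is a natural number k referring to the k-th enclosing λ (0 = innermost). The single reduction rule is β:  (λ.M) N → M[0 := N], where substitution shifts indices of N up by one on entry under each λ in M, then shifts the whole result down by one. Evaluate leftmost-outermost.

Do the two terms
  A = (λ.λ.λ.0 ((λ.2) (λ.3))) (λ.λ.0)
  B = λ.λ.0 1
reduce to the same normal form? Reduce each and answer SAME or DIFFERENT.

Answer: SAME — A ⇓ λ.λ.0 1, B ⇓ λ.λ.0 1

Reduction:
Term A:
  start: (λ.λ.λ.0 ((λ.2) (λ.3))) (λ.λ.0)
  [1] λ.λ.0 ((λ.2) (λ.λ.λ.0))
  [2] λ.λ.0 1

Term B:
  start: λ.λ.0 1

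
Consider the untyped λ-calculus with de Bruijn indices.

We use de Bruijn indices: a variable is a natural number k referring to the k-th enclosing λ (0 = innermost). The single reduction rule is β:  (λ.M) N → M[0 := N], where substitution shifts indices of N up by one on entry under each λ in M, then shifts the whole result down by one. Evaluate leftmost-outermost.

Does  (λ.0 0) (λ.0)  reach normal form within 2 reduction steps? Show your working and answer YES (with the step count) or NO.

  start: (λ.0 0) (λ.0)
  step 1: (λ.0) (λ.0)
  step 2: λ.0

Answer: YES — reaches normal form λ.0 in 2 ≤ 2 steps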